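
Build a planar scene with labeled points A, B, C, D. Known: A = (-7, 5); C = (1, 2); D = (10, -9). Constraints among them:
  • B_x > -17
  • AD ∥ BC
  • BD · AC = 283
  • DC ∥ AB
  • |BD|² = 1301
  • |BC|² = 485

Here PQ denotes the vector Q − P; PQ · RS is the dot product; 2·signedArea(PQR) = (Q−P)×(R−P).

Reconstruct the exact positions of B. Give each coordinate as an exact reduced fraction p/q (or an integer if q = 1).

1. B_x = -16  [AD ∥ BC ∩ DC ∥ AB]
2. B_y = 16  [AD ∥ BC ∩ DC ∥ AB]
   → B = (-16, 16)

B = (-16, 16)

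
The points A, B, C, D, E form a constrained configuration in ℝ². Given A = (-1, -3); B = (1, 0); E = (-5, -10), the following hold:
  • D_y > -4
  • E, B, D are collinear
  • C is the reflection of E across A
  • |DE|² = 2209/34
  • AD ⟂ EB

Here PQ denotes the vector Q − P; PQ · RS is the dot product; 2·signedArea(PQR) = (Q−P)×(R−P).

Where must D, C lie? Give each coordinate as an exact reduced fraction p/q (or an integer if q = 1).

C = (3, 4)
D = (-29/34, -105/34)

1. D_x = -29/34  [E, B, D are collinear ∩ AD ⟂ EB]
2. D_y = -105/34  [E, B, D are collinear ∩ AD ⟂ EB]
   → D = (-29/34, -105/34)
3. C_x = 3  [C is the reflection of E across A]
4. C_y = 4  [C is the reflection of E across A]
   → C = (3, 4)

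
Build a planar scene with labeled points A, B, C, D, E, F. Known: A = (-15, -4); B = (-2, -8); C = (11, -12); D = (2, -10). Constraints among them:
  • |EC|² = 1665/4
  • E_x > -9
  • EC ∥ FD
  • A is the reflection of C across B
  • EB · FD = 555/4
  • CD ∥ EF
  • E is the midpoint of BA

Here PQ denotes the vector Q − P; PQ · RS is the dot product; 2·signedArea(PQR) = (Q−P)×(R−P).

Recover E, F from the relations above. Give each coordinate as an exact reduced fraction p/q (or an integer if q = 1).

E = (-17/2, -6)
F = (-35/2, -4)

1. E_x = -17/2  [E is the midpoint of BA]
2. E_y = -6  [E is the midpoint of BA]
   → E = (-17/2, -6)
3. F_x = -35/2  [EC ∥ FD ∩ CD ∥ EF]
4. F_y = -4  [EC ∥ FD ∩ CD ∥ EF]
   → F = (-35/2, -4)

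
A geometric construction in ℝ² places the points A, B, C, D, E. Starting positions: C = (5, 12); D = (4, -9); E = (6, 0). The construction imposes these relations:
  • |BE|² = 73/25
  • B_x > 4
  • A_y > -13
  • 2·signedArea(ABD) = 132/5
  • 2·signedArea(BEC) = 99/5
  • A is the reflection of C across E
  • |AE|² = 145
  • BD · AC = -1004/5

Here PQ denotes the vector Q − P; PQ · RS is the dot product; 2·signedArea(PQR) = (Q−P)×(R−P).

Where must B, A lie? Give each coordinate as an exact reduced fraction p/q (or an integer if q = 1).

A = (7, -12)
B = (22/5, -3/5)

1. A_x = 7  [A is the reflection of C across E]
2. A_y = -12  [A is the reflection of C across E]
   → A = (7, -12)
3. B_x = 22/5  [2·signedArea(BEC) = 99/5 ∩ BD · AC = -1004/5]
4. B_y = -3/5  [2·signedArea(BEC) = 99/5 ∩ BD · AC = -1004/5]
   → B = (22/5, -3/5)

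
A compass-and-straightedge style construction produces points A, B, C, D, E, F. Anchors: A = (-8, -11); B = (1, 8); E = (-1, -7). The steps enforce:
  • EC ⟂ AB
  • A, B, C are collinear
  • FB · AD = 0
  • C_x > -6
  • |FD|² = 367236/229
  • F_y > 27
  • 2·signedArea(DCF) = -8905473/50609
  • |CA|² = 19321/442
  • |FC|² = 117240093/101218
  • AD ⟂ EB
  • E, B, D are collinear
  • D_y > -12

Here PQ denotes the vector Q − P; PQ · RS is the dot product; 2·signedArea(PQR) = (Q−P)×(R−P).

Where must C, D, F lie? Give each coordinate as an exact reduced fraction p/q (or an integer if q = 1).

1. C_x = -2285/442  [A, B, C are collinear ∩ EC ⟂ AB]
2. C_y = -2221/442  [A, B, C are collinear ∩ EC ⟂ AB]
   → C = (-2285/442, -2221/442)
3. D_x = -377/229  [E, B, D are collinear ∩ AD ⟂ EB]
4. D_y = -2713/229  [E, B, D are collinear ∩ AD ⟂ EB]
   → D = (-377/229, -2713/229)
5. F_x = 835/229  [FB · AD = 0 ∩ 2·signedArea(DCF) = -8905473/50609]
6. F_y = 6377/229  [FB · AD = 0 ∩ 2·signedArea(DCF) = -8905473/50609]
   → F = (835/229, 6377/229)

C = (-2285/442, -2221/442)
D = (-377/229, -2713/229)
F = (835/229, 6377/229)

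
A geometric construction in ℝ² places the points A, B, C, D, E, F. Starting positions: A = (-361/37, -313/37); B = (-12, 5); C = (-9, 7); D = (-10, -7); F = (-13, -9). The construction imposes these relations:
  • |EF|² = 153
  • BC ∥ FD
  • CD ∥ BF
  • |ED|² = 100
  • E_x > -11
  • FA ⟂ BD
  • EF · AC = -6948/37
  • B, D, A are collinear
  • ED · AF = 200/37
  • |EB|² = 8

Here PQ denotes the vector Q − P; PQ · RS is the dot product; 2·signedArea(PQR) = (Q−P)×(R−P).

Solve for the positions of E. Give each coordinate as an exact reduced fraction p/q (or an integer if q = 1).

E = (-10, 3)

1. E_x = -10  [EF · AC = -6948/37 ∩ ED · AF = 200/37]
2. E_y = 3  [EF · AC = -6948/37 ∩ ED · AF = 200/37]
   → E = (-10, 3)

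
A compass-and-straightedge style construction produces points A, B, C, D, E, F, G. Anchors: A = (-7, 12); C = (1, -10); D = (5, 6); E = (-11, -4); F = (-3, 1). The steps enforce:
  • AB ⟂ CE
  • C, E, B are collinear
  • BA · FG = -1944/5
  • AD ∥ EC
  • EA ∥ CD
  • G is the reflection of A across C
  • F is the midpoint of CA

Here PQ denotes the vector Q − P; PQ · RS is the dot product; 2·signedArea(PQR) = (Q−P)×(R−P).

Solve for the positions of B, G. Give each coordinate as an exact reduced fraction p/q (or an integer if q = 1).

B = (-71/5, -12/5)
G = (9, -32)

1. B_x = -71/5  [C, E, B are collinear ∩ AB ⟂ CE]
2. B_y = -12/5  [C, E, B are collinear ∩ AB ⟂ CE]
   → B = (-71/5, -12/5)
3. G_x = 9  [G is the reflection of A across C]
4. G_y = -32  [G is the reflection of A across C]
   → G = (9, -32)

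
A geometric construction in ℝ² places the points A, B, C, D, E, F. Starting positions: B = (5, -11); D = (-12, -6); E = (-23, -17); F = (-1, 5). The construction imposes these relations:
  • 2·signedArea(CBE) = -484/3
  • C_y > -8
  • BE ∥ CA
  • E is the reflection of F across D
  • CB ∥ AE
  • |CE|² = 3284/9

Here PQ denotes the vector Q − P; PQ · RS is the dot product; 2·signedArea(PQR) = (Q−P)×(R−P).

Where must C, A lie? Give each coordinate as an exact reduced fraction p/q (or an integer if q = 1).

A = (-103/3, -41/3)
C = (-19/3, -23/3)

1. C_x = -19/3  [line 6·x + -28·y + -530/3 = 0 ∩ |CE|² = 3284/9]
2. C_y = -23/3  [line 6·x + -28·y + -530/3 = 0 ∩ |CE|² = 3284/9]
   → C = (-19/3, -23/3)
3. A_x = -103/3  [CB ∥ AE ∩ BE ∥ CA]
4. A_y = -41/3  [CB ∥ AE ∩ BE ∥ CA]
   → A = (-103/3, -41/3)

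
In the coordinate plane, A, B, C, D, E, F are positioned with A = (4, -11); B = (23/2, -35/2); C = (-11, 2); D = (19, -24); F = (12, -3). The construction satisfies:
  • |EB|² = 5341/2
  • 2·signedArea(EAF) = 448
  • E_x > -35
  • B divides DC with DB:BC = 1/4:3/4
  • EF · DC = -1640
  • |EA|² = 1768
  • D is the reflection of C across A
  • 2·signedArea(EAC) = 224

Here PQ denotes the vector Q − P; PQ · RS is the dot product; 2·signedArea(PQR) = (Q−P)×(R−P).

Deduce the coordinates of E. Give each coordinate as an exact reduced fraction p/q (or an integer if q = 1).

1. E_x = -34  [EF · DC = -1640 ∩ 2·signedArea(EAC) = 224]
2. E_y = 7  [EF · DC = -1640 ∩ 2·signedArea(EAC) = 224]
   → E = (-34, 7)

E = (-34, 7)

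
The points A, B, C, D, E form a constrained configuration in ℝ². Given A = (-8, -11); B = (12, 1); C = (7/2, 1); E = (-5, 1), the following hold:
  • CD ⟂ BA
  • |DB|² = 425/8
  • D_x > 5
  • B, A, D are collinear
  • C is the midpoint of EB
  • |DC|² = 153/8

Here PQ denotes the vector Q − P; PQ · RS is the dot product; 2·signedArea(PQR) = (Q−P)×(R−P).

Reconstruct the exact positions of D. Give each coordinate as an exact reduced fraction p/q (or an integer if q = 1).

1. D_x = 23/4  [B, A, D are collinear ∩ CD ⟂ BA]
2. D_y = -11/4  [B, A, D are collinear ∩ CD ⟂ BA]
   → D = (23/4, -11/4)

D = (23/4, -11/4)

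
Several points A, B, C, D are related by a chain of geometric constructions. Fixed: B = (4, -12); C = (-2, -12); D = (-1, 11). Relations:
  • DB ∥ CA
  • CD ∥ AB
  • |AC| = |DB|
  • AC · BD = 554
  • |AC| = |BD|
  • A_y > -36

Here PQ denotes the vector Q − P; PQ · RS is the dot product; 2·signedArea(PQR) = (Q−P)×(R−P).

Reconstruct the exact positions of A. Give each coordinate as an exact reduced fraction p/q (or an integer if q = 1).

1. A_x = 3  [CD ∥ AB ∩ DB ∥ CA]
2. A_y = -35  [CD ∥ AB ∩ DB ∥ CA]
   → A = (3, -35)

A = (3, -35)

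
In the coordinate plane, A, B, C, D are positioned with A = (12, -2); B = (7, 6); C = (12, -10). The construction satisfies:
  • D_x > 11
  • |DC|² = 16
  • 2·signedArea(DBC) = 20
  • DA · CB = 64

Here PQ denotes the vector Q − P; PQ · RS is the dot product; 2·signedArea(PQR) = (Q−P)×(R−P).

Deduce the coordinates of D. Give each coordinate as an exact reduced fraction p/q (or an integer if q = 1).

1. D_x = 12  [2·signedArea(DBC) = 20 ∩ DA · CB = 64]
2. D_y = -6  [2·signedArea(DBC) = 20 ∩ DA · CB = 64]
   → D = (12, -6)

D = (12, -6)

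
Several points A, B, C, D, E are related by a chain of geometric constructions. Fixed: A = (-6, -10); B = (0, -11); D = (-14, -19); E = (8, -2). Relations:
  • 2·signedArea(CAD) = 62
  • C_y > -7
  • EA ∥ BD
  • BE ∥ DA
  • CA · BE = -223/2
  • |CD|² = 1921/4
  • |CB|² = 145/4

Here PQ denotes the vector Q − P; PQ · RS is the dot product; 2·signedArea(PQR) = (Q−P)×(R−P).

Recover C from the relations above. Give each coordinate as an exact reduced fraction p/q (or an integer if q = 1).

1. C_x = 4  [2·signedArea(CAD) = 62 ∩ CA · BE = -223/2]
2. C_y = -13/2  [2·signedArea(CAD) = 62 ∩ CA · BE = -223/2]
   → C = (4, -13/2)

C = (4, -13/2)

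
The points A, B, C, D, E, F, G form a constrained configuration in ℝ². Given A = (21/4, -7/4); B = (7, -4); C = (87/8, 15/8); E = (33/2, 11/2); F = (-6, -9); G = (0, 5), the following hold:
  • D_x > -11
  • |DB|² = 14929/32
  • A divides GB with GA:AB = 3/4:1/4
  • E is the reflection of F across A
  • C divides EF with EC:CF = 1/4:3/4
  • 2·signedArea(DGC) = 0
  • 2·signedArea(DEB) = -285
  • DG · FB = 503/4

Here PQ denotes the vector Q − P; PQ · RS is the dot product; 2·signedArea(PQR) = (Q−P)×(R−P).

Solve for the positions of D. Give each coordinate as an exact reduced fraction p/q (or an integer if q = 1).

1. D_x = -87/8  [2·signedArea(DGC) = 0 ∩ 2·signedArea(DEB) = -285]
2. D_y = 65/8  [2·signedArea(DGC) = 0 ∩ 2·signedArea(DEB) = -285]
   → D = (-87/8, 65/8)

D = (-87/8, 65/8)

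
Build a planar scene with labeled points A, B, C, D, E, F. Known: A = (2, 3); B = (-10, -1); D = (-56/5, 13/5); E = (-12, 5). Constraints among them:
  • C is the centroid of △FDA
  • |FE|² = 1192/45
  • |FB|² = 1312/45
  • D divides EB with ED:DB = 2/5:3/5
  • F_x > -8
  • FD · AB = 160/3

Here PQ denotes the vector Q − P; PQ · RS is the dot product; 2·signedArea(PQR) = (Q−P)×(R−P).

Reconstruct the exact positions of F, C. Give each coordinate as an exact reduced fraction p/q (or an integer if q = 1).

1. F_x = -106/15  [line 12·x + 4·y + 212/3 = 0 ∩ |FE|² = 1192/45]
2. F_y = 53/15  [line 12·x + 4·y + 212/3 = 0 ∩ |FE|² = 1192/45]
   → F = (-106/15, 53/15)
3. C_x = -244/45  [C is the centroid of △FDA]
4. C_y = 137/45  [C is the centroid of △FDA]
   → C = (-244/45, 137/45)

C = (-244/45, 137/45)
F = (-106/15, 53/15)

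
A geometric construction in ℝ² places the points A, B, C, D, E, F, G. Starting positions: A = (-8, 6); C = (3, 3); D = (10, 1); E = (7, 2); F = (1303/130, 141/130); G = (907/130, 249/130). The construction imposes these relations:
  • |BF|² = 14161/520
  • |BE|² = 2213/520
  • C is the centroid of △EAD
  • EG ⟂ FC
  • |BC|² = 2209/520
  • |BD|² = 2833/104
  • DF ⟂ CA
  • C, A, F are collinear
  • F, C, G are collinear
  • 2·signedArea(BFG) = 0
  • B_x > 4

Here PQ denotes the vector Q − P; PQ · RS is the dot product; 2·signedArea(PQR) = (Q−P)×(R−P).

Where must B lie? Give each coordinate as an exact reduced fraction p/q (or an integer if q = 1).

B = (1297/260, 639/260)

1. B_x = 1297/260  [line -54/65·x + -198/65·y + 756/65 = 0 ∩ |BC|² = 2209/520]
2. B_y = 639/260  [line -54/65·x + -198/65·y + 756/65 = 0 ∩ |BC|² = 2209/520]
   → B = (1297/260, 639/260)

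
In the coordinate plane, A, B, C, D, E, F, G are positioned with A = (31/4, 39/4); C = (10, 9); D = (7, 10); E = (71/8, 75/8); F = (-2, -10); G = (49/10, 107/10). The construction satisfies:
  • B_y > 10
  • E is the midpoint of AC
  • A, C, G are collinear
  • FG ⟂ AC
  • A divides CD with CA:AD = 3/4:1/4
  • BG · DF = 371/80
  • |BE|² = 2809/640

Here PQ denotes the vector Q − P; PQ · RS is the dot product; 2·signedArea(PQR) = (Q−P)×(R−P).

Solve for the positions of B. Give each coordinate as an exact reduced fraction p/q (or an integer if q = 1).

1. B_x = 551/80  [line 9·x + 20·y + -21019/80 = 0 ∩ |BE|² = 2809/640]
2. B_y = 803/80  [line 9·x + 20·y + -21019/80 = 0 ∩ |BE|² = 2809/640]
   → B = (551/80, 803/80)

B = (551/80, 803/80)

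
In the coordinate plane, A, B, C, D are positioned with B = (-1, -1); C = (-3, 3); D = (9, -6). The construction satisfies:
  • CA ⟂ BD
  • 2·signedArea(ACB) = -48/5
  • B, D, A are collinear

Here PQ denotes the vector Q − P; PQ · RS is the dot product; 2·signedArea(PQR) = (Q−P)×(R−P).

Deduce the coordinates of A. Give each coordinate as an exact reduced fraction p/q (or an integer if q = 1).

A = (-21/5, 3/5)

1. A_x = -21/5  [B, D, A are collinear ∩ CA ⟂ BD]
2. A_y = 3/5  [B, D, A are collinear ∩ CA ⟂ BD]
   → A = (-21/5, 3/5)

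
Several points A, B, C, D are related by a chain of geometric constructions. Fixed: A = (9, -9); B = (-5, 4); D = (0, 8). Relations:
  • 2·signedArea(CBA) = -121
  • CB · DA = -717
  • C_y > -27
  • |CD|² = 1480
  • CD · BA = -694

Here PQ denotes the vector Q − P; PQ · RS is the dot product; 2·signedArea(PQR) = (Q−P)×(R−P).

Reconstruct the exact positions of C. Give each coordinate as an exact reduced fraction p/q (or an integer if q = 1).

C = (18, -26)

1. C_x = 18  [CD · BA = -694 ∩ 2·signedArea(CBA) = -121]
2. C_y = -26  [CD · BA = -694 ∩ 2·signedArea(CBA) = -121]
   → C = (18, -26)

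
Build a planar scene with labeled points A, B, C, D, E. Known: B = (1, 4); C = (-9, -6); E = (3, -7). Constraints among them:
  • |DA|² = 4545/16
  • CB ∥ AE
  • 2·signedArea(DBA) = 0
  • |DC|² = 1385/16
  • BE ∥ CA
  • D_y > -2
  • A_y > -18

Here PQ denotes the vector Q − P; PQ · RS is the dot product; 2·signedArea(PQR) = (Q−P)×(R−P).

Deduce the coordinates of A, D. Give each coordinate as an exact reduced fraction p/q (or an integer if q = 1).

A = (-7, -17)
D = (-1, -5/4)

1. A_x = -7  [CB ∥ AE ∩ BE ∥ CA]
2. A_y = -17  [CB ∥ AE ∩ BE ∥ CA]
   → A = (-7, -17)
3. D_x = -1  [line 21·x + -8·y + 11 = 0 ∩ |DC|² = 1385/16]
4. D_y = -5/4  [line 21·x + -8·y + 11 = 0 ∩ |DC|² = 1385/16]
   → D = (-1, -5/4)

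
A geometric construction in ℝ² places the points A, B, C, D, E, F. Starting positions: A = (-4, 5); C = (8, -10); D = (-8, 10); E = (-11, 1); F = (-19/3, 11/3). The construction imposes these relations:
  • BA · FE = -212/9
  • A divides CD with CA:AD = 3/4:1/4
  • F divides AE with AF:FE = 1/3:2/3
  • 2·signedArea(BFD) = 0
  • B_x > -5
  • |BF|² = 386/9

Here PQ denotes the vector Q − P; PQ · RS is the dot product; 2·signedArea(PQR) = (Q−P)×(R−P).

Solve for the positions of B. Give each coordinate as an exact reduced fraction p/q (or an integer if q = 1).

B = (-14/3, -8/3)

1. B_x = -14/3  [2·signedArea(BFD) = 0 ∩ BA · FE = -212/9]
2. B_y = -8/3  [2·signedArea(BFD) = 0 ∩ BA · FE = -212/9]
   → B = (-14/3, -8/3)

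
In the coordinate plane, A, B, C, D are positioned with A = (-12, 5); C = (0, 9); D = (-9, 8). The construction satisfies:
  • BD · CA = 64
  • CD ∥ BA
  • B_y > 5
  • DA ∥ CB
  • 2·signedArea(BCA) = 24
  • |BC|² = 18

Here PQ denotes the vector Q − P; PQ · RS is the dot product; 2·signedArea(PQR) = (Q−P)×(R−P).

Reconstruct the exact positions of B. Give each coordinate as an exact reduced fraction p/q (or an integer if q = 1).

B = (-3, 6)

1. B_x = -3  [CD ∥ BA ∩ DA ∥ CB]
2. B_y = 6  [CD ∥ BA ∩ DA ∥ CB]
   → B = (-3, 6)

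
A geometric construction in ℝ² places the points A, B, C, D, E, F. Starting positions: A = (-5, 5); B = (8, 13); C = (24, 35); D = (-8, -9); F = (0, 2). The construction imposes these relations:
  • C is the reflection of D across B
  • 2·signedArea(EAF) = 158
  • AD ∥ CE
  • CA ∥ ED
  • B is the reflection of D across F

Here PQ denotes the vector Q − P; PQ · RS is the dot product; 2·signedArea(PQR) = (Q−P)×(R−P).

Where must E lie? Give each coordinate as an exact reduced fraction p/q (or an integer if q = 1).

1. E_x = 21  [CA ∥ ED ∩ AD ∥ CE]
2. E_y = 21  [CA ∥ ED ∩ AD ∥ CE]
   → E = (21, 21)

E = (21, 21)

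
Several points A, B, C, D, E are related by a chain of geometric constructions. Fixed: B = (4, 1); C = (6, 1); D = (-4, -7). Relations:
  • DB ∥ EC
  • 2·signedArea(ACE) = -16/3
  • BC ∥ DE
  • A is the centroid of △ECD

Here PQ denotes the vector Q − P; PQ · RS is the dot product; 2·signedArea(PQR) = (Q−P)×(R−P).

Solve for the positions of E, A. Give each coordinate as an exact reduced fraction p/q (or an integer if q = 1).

A = (0, -13/3)
E = (-2, -7)

1. E_x = -2  [DB ∥ EC ∩ BC ∥ DE]
2. E_y = -7  [DB ∥ EC ∩ BC ∥ DE]
   → E = (-2, -7)
3. A_x = 0  [A is the centroid of △ECD]
4. A_y = -13/3  [A is the centroid of △ECD]
   → A = (0, -13/3)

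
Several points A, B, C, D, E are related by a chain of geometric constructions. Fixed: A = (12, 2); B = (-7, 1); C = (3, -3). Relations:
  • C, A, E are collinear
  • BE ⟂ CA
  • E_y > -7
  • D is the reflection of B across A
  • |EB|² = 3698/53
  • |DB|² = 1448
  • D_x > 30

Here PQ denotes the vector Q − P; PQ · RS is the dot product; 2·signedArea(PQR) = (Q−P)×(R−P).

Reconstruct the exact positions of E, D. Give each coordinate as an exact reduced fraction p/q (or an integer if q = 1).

D = (31, 3)
E = (-156/53, -334/53)

1. E_x = -156/53  [C, A, E are collinear ∩ BE ⟂ CA]
2. E_y = -334/53  [C, A, E are collinear ∩ BE ⟂ CA]
   → E = (-156/53, -334/53)
3. D_x = 31  [D is the reflection of B across A]
4. D_y = 3  [D is the reflection of B across A]
   → D = (31, 3)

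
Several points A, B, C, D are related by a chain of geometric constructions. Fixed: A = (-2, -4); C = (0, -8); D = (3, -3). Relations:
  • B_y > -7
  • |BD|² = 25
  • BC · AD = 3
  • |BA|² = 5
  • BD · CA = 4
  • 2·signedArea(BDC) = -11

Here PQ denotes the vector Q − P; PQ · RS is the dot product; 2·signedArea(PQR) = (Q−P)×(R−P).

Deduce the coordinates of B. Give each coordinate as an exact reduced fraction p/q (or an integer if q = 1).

B = (-1, -6)

1. B_x = -1  [2·signedArea(BDC) = -11 ∩ BC · AD = 3]
2. B_y = -6  [2·signedArea(BDC) = -11 ∩ BC · AD = 3]
   → B = (-1, -6)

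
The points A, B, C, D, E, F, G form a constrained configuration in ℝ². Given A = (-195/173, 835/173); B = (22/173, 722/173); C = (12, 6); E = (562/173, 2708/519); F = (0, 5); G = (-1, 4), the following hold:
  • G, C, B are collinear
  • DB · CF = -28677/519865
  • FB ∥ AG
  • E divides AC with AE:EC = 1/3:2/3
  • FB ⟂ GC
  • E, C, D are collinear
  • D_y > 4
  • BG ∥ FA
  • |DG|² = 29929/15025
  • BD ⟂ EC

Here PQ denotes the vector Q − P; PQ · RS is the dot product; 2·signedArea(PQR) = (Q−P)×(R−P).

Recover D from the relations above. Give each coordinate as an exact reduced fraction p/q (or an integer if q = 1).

1. D_x = 891/15025  [E, C, D are collinear ∩ BD ⟂ EC]
2. D_y = 74113/15025  [E, C, D are collinear ∩ BD ⟂ EC]
   → D = (891/15025, 74113/15025)

D = (891/15025, 74113/15025)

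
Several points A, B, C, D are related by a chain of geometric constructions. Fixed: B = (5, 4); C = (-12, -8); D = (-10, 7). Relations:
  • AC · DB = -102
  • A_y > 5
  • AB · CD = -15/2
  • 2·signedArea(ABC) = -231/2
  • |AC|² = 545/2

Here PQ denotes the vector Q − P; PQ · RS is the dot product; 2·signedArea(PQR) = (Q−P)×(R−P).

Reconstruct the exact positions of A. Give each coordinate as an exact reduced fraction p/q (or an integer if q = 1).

A = (-5/2, 11/2)

1. A_x = -5/2  [AB · CD = -15/2 ∩ 2·signedArea(ABC) = -231/2]
2. A_y = 11/2  [AB · CD = -15/2 ∩ 2·signedArea(ABC) = -231/2]
   → A = (-5/2, 11/2)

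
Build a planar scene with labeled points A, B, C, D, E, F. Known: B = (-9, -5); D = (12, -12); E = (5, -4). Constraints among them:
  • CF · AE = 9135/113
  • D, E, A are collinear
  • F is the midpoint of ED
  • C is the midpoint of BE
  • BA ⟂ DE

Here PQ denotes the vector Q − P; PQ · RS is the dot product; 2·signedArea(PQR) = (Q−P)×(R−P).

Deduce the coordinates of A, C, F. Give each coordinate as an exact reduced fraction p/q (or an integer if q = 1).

A = (-65/113, 268/113)
C = (-2, -9/2)
F = (17/2, -8)

1. A_x = -65/113  [D, E, A are collinear ∩ BA ⟂ DE]
2. A_y = 268/113  [D, E, A are collinear ∩ BA ⟂ DE]
   → A = (-65/113, 268/113)
3. C_x = -2  [C is the midpoint of BE]
4. C_y = -9/2  [C is the midpoint of BE]
   → C = (-2, -9/2)
5. F_x = 17/2  [F is the midpoint of ED]
6. F_y = -8  [F is the midpoint of ED]
   → F = (17/2, -8)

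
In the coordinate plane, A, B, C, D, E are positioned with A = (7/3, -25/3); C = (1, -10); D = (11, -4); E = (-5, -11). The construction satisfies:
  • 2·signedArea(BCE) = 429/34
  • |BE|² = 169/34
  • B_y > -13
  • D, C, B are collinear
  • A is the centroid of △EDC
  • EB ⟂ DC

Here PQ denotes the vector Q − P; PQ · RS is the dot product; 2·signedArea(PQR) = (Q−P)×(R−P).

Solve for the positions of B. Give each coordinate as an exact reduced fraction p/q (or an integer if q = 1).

B = (-131/34, -439/34)

1. B_x = -131/34  [D, C, B are collinear ∩ EB ⟂ DC]
2. B_y = -439/34  [D, C, B are collinear ∩ EB ⟂ DC]
   → B = (-131/34, -439/34)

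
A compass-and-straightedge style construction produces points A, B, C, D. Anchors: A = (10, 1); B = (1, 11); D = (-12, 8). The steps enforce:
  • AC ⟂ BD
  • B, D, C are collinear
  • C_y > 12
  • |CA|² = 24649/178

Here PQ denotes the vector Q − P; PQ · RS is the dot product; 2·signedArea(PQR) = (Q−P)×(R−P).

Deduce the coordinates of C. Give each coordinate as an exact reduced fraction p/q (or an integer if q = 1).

C = (1309/178, 2219/178)

1. C_x = 1309/178  [B, D, C are collinear ∩ AC ⟂ BD]
2. C_y = 2219/178  [B, D, C are collinear ∩ AC ⟂ BD]
   → C = (1309/178, 2219/178)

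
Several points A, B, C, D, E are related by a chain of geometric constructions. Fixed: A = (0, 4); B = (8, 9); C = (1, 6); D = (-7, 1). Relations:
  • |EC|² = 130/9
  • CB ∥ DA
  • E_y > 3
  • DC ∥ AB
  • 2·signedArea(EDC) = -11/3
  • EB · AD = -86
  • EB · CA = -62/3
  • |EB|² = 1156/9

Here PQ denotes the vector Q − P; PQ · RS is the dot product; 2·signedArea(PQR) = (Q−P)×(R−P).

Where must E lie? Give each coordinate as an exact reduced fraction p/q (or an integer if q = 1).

1. E_x = -2  [EB · CA = -62/3 ∩ 2·signedArea(EDC) = -11/3]
2. E_y = 11/3  [EB · CA = -62/3 ∩ 2·signedArea(EDC) = -11/3]
   → E = (-2, 11/3)

E = (-2, 11/3)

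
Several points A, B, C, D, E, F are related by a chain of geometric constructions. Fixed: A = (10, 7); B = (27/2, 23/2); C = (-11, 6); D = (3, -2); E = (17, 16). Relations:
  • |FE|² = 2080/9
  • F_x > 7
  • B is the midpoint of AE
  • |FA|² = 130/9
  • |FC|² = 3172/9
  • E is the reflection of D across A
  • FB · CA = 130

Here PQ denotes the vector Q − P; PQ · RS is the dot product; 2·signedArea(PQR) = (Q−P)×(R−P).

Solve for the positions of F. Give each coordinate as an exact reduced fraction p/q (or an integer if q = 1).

1. F_x = 23/3  [line -21·x + -1·y + 165 = 0 ∩ |FE|² = 2080/9]
2. F_y = 4  [line -21·x + -1·y + 165 = 0 ∩ |FE|² = 2080/9]
   → F = (23/3, 4)

F = (23/3, 4)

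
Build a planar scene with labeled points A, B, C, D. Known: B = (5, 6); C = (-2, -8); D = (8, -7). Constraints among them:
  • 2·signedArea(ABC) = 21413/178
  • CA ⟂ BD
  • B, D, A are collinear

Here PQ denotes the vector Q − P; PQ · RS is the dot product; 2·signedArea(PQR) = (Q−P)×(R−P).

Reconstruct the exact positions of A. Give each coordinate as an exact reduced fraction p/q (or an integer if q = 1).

1. A_x = 1373/178  [B, D, A are collinear ∩ CA ⟂ BD]
2. A_y = -1025/178  [B, D, A are collinear ∩ CA ⟂ BD]
   → A = (1373/178, -1025/178)

A = (1373/178, -1025/178)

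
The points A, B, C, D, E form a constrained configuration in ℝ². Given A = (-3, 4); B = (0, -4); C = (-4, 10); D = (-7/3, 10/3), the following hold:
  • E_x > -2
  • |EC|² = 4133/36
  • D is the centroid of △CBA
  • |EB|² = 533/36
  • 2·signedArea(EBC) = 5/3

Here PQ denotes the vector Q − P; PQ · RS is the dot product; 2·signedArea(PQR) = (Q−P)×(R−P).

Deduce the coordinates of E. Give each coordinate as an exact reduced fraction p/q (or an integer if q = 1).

1. E_x = -7/6  [line -14·x + -4·y + -53/3 = 0 ∩ |EC|² = 4133/36]
2. E_y = -1/3  [line -14·x + -4·y + -53/3 = 0 ∩ |EC|² = 4133/36]
   → E = (-7/6, -1/3)

E = (-7/6, -1/3)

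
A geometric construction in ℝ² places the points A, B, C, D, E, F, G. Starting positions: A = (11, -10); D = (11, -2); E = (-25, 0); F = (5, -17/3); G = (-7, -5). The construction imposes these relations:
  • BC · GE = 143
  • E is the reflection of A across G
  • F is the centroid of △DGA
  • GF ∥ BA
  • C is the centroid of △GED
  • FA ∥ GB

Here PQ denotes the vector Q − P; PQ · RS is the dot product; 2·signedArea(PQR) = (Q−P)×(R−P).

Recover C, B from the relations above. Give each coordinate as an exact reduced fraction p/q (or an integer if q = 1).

1. C_x = -7  [C is the centroid of △GED]
2. C_y = -7/3  [C is the centroid of △GED]
   → C = (-7, -7/3)
3. B_x = -1  [GF ∥ BA ∩ FA ∥ GB]
4. B_y = -28/3  [GF ∥ BA ∩ FA ∥ GB]
   → B = (-1, -28/3)

B = (-1, -28/3)
C = (-7, -7/3)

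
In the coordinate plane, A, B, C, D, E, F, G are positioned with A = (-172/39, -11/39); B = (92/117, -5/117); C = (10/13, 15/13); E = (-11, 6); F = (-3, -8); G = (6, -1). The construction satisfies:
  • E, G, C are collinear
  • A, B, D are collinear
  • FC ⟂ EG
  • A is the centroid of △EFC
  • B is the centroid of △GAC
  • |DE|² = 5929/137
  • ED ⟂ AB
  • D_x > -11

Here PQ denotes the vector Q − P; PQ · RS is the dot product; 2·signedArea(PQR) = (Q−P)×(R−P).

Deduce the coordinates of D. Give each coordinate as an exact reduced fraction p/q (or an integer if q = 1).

D = (-19052/1781, -1018/1781)

1. D_x = -19052/1781  [A, B, D are collinear ∩ ED ⟂ AB]
2. D_y = -1018/1781  [A, B, D are collinear ∩ ED ⟂ AB]
   → D = (-19052/1781, -1018/1781)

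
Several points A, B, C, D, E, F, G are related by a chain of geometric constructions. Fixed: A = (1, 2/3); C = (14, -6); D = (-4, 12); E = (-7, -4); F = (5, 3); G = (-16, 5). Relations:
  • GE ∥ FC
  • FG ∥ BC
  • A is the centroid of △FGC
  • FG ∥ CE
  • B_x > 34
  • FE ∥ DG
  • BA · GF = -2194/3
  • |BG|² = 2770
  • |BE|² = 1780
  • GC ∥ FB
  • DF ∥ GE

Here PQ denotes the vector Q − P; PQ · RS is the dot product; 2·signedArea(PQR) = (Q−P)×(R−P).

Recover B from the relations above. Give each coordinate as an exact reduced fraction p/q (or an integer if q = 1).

1. B_x = 35  [FG ∥ BC ∩ GC ∥ FB]
2. B_y = -8  [FG ∥ BC ∩ GC ∥ FB]
   → B = (35, -8)

B = (35, -8)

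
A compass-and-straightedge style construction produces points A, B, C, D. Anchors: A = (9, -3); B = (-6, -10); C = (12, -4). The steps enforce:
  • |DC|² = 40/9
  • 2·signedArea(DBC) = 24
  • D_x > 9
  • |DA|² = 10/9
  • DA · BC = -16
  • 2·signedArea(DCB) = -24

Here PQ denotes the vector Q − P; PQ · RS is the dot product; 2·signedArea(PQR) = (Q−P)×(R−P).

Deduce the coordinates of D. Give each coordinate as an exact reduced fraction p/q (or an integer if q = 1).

D = (10, -10/3)

1. D_x = 10  [2·signedArea(DBC) = 24 ∩ DA · BC = -16]
2. D_y = -10/3  [2·signedArea(DBC) = 24 ∩ DA · BC = -16]
   → D = (10, -10/3)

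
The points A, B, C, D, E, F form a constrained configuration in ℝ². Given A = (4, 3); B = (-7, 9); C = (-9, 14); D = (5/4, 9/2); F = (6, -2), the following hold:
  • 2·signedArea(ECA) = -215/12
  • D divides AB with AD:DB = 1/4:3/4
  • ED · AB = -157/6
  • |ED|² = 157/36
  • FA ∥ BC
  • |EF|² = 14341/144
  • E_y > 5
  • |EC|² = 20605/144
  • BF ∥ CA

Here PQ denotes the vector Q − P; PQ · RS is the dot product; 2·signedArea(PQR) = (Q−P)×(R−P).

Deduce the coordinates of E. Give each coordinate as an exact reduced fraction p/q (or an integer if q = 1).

1. E_x = -7/12  [ED · AB = -157/6 ∩ 2·signedArea(ECA) = -215/12]
2. E_y = 11/2  [ED · AB = -157/6 ∩ 2·signedArea(ECA) = -215/12]
   → E = (-7/12, 11/2)

E = (-7/12, 11/2)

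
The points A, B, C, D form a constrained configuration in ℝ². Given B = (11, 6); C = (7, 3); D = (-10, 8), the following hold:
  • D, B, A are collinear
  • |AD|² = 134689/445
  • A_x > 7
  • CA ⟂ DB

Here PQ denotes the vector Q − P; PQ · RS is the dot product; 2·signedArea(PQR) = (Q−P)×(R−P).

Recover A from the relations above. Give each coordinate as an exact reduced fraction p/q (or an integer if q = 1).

1. A_x = 3257/445  [D, B, A are collinear ∩ CA ⟂ DB]
2. A_y = 2826/445  [D, B, A are collinear ∩ CA ⟂ DB]
   → A = (3257/445, 2826/445)

A = (3257/445, 2826/445)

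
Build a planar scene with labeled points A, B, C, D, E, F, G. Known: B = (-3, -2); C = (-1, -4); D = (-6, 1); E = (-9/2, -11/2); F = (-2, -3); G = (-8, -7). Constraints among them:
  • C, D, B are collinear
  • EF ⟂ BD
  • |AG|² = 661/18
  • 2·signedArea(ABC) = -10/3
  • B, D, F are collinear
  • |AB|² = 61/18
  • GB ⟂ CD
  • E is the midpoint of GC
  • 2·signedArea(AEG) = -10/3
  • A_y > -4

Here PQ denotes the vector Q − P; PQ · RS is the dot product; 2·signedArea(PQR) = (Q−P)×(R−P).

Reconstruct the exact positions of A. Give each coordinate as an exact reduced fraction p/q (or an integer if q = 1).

A = (-17/6, -23/6)

1. A_x = -17/6  [2·signedArea(ABC) = -10/3 ∩ 2·signedArea(AEG) = -10/3]
2. A_y = -23/6  [2·signedArea(ABC) = -10/3 ∩ 2·signedArea(AEG) = -10/3]
   → A = (-17/6, -23/6)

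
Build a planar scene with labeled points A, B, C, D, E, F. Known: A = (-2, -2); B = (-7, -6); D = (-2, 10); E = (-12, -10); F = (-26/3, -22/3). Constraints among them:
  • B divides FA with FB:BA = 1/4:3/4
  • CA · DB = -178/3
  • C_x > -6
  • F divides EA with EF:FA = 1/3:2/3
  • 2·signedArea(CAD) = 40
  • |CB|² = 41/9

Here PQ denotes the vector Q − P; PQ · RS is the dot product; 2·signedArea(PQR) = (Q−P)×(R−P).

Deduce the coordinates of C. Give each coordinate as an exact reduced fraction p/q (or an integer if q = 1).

C = (-16/3, -14/3)

1. C_x = -16/3  [2·signedArea(CAD) = 40 ∩ CA · DB = -178/3]
2. C_y = -14/3  [2·signedArea(CAD) = 40 ∩ CA · DB = -178/3]
   → C = (-16/3, -14/3)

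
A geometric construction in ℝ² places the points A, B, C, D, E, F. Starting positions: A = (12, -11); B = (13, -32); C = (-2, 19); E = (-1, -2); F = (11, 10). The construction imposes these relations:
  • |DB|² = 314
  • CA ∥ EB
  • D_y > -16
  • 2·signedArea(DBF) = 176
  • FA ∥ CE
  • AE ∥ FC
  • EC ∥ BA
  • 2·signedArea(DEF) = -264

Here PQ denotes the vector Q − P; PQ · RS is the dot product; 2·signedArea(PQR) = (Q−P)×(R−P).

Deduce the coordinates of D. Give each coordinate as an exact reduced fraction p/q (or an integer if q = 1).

D = (8, -15)

1. D_x = 8  [2·signedArea(DEF) = -264 ∩ 2·signedArea(DBF) = 176]
2. D_y = -15  [2·signedArea(DEF) = -264 ∩ 2·signedArea(DBF) = 176]
   → D = (8, -15)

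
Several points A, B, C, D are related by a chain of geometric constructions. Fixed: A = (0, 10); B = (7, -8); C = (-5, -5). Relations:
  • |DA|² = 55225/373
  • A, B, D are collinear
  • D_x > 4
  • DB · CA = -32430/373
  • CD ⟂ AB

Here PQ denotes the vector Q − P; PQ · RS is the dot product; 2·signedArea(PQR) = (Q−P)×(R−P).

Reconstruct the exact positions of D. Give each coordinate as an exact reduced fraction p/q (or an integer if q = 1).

1. D_x = 1645/373  [A, B, D are collinear ∩ CD ⟂ AB]
2. D_y = -500/373  [A, B, D are collinear ∩ CD ⟂ AB]
   → D = (1645/373, -500/373)

D = (1645/373, -500/373)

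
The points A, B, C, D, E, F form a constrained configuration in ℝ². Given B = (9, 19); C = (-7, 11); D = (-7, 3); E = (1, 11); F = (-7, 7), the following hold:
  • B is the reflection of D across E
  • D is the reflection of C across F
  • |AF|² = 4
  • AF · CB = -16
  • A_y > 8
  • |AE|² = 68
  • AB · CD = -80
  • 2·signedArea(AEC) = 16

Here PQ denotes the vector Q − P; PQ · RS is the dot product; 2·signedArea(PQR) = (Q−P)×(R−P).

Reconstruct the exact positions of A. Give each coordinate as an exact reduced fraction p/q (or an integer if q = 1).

1. A_x = -7  [2·signedArea(AEC) = 16 ∩ AF · CB = -16]
2. A_y = 9  [2·signedArea(AEC) = 16 ∩ AF · CB = -16]
   → A = (-7, 9)

A = (-7, 9)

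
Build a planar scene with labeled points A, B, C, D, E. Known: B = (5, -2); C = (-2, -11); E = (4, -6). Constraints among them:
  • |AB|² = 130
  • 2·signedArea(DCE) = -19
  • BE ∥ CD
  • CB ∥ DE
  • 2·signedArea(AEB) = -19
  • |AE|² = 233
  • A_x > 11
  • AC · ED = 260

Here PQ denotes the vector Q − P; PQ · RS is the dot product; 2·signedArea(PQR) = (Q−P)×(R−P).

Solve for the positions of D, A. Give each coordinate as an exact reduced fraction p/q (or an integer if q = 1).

1. D_x = -3  [CB ∥ DE ∩ BE ∥ CD]
2. D_y = -15  [CB ∥ DE ∩ BE ∥ CD]
   → D = (-3, -15)
3. A_x = 12  [2·signedArea(AEB) = -19 ∩ AC · ED = 260]
4. A_y = 7  [2·signedArea(AEB) = -19 ∩ AC · ED = 260]
   → A = (12, 7)

A = (12, 7)
D = (-3, -15)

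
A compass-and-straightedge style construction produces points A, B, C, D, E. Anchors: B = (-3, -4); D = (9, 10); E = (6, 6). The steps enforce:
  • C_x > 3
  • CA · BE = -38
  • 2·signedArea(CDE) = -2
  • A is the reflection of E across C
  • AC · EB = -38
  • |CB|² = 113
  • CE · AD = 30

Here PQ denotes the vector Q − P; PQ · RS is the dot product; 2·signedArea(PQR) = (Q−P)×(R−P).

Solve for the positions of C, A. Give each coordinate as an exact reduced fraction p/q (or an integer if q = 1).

1. C_x = 4  [line 4·x + -3·y + -4 = 0 ∩ |CB|² = 113]
2. C_y = 4  [line 4·x + -3·y + -4 = 0 ∩ |CB|² = 113]
   → C = (4, 4)
3. A_x = 2  [A is the reflection of E across C]
4. A_y = 2  [A is the reflection of E across C]
   → A = (2, 2)

A = (2, 2)
C = (4, 4)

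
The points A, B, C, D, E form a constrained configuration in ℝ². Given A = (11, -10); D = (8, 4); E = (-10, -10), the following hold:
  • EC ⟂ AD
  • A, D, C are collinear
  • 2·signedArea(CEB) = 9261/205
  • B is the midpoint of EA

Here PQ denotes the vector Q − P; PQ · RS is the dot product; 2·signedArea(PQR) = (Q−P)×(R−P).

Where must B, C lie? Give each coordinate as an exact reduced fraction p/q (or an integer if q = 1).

1. B_x = 1/2  [B is the midpoint of EA]
2. B_y = -10  [B is the midpoint of EA]
   → B = (1/2, -10)
3. C_x = 2066/205  [A, D, C are collinear ∩ EC ⟂ AD]
4. C_y = -1168/205  [A, D, C are collinear ∩ EC ⟂ AD]
   → C = (2066/205, -1168/205)

B = (1/2, -10)
C = (2066/205, -1168/205)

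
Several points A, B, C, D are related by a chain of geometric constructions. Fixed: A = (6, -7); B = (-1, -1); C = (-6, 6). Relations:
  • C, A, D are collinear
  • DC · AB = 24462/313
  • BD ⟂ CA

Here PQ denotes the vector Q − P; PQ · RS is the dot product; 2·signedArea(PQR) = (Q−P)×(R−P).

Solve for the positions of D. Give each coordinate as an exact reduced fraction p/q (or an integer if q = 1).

D = (-66/313, -85/313)

1. D_x = -66/313  [C, A, D are collinear ∩ BD ⟂ CA]
2. D_y = -85/313  [C, A, D are collinear ∩ BD ⟂ CA]
   → D = (-66/313, -85/313)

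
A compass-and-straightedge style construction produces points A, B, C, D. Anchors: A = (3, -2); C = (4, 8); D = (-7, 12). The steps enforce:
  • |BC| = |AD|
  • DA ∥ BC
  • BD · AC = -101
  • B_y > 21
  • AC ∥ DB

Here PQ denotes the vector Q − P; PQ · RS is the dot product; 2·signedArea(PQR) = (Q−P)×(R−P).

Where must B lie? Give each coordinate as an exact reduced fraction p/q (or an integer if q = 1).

1. B_x = -6  [DA ∥ BC ∩ AC ∥ DB]
2. B_y = 22  [DA ∥ BC ∩ AC ∥ DB]
   → B = (-6, 22)

B = (-6, 22)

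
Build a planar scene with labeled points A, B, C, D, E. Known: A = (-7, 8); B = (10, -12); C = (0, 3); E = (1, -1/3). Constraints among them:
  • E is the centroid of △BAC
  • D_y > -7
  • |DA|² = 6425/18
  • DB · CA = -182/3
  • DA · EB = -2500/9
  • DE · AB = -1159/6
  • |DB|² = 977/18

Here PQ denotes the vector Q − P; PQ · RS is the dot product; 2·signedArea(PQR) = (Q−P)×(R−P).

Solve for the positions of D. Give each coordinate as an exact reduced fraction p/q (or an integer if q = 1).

1. D_x = 11/2  [DA · EB = -2500/9 ∩ DE · AB = -1159/6]
2. D_y = -37/6  [DA · EB = -2500/9 ∩ DE · AB = -1159/6]
   → D = (11/2, -37/6)

D = (11/2, -37/6)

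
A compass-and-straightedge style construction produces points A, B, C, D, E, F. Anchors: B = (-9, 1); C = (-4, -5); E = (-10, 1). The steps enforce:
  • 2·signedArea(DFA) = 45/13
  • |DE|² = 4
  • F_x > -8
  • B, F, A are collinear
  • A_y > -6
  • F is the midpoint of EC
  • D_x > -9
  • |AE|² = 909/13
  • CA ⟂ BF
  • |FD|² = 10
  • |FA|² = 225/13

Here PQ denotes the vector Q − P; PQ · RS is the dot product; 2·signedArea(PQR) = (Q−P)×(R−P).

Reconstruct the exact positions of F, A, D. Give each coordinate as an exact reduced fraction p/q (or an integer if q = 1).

A = (-61/13, -71/13)
D = (-8, 1)
F = (-7, -2)

1. F_x = -7  [F is the midpoint of EC]
2. F_y = -2  [F is the midpoint of EC]
   → F = (-7, -2)
3. A_x = -61/13  [B, F, A are collinear ∩ CA ⟂ BF]
4. A_y = -71/13  [B, F, A are collinear ∩ CA ⟂ BF]
   → A = (-61/13, -71/13)
5. D_x = -8  [line 45/13·x + 30/13·y + 330/13 = 0 ∩ |DE|² = 4]
6. D_y = 1  [line 45/13·x + 30/13·y + 330/13 = 0 ∩ |DE|² = 4]
   → D = (-8, 1)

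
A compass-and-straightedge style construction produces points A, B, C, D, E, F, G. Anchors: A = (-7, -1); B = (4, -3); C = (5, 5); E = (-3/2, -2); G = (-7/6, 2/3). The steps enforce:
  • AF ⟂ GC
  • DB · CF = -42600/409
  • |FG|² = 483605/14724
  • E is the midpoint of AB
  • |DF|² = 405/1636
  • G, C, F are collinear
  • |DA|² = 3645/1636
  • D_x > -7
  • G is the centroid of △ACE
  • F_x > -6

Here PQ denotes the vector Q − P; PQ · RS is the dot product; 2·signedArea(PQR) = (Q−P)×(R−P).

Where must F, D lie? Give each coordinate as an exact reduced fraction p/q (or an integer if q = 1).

1. F_x = -2395/409  [G, C, F are collinear ∩ AF ⟂ GC]
2. F_y = -1075/409  [G, C, F are collinear ∩ AF ⟂ GC]
   → F = (-2395/409, -1075/409)
3. D_x = -2512/409  [line 4440/409·x + 3120/409·y + 34200/409 = 0 ∩ |DA|² = 3645/1636]
4. D_y = -1817/818  [line 4440/409·x + 3120/409·y + 34200/409 = 0 ∩ |DA|² = 3645/1636]
   → D = (-2512/409, -1817/818)

D = (-2512/409, -1817/818)
F = (-2395/409, -1075/409)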